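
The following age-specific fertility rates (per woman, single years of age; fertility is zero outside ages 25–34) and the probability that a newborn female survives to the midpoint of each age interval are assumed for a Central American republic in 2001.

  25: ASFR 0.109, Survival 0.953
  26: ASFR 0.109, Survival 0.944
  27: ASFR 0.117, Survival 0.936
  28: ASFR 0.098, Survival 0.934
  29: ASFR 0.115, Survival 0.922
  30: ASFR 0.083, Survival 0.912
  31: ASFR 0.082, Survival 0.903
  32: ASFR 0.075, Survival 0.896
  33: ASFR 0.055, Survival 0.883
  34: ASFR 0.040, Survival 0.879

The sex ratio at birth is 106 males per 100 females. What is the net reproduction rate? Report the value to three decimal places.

0.395

Proportion female at birth = 100 / (100 + 106) = 0.48544.
Weighting each age-specific rate by interval width and survival:
  25: 1 × 0.109 × 0.953 = 0.10388
  26: 1 × 0.109 × 0.944 = 0.10290
  27: 1 × 0.117 × 0.936 = 0.10951
  28: 1 × 0.098 × 0.934 = 0.09153
  29: 1 × 0.115 × 0.922 = 0.10603
  30: 1 × 0.083 × 0.912 = 0.07570
  31: 1 × 0.082 × 0.903 = 0.07405
  32: 1 × 0.075 × 0.896 = 0.06720
  33: 1 × 0.055 × 0.883 = 0.04857
  34: 1 × 0.040 × 0.879 = 0.03516
Sum = 0.81453
NRR = 0.48544 × 0.81453 = 0.39541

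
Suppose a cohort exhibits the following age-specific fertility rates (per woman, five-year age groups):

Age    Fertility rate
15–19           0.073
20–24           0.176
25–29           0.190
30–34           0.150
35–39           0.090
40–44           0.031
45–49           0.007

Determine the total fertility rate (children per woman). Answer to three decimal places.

Sum of ASFRs = 0.073 + 0.176 + 0.190 + 0.150 + 0.090 + 0.031 + 0.007 = 0.717
TFR = 5 × 0.717 = 3.585

3.585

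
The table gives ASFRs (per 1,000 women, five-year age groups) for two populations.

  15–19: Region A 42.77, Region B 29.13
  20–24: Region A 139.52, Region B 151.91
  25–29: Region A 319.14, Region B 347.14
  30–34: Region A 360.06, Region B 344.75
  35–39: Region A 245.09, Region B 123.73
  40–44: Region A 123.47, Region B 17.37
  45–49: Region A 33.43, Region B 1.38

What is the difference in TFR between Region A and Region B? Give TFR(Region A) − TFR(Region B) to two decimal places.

Region A:
  Sum of ASFRs = 42.77 + 139.52 + 319.14 + 360.06 + 245.09 + 123.47 + 33.43 = 1263.48
  TFR = 5 × 1263.48 / 1000 = 6.3174
Region B:
  Sum of ASFRs = 29.13 + 151.91 + 347.14 + 344.75 + 123.73 + 17.37 + 1.38 = 1015.41
  TFR = 5 × 1015.41 / 1000 = 5.07705
Difference = 6.3174 − 5.07705 = 1.24035

1.24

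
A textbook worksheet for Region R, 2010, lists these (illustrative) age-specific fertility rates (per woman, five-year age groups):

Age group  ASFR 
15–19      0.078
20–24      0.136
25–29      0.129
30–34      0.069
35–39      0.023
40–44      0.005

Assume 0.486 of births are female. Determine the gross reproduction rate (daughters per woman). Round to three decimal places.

1.069

Proportion female at birth = 0.486.
Sum of ASFRs = 0.078 + 0.136 + 0.129 + 0.069 + 0.023 + 0.005 = 0.440
TFR = 5 × 0.440 = 2.2
GRR = 0.486 × 2.2 = 1.06920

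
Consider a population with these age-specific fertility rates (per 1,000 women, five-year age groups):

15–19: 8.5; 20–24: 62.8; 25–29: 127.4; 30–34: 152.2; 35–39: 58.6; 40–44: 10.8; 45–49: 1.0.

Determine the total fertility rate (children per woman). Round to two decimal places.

2.11

Sum of ASFRs = 8.5 + 62.8 + 127.4 + 152.2 + 58.6 + 10.8 + 1.0 = 421.3
TFR = 5 × 421.3 / 1000 = 2.1065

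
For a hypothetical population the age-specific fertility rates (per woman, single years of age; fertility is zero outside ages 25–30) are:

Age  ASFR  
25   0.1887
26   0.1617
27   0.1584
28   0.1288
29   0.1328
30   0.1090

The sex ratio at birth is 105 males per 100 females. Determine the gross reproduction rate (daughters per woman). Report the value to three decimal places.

Proportion female at birth = 100 / (100 + 105) = 0.48780.
Sum of ASFRs = 0.1887 + 0.1617 + 0.1584 + 0.1288 + 0.1328 + 0.1090 = 0.8794
TFR = 0.8794
GRR = 0.48780 × 0.8794 = 0.42897

0.429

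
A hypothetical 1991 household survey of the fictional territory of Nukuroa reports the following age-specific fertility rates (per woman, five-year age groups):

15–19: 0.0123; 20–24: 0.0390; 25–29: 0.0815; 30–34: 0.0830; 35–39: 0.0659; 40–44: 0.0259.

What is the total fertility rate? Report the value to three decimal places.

1.538

Sum of ASFRs = 0.0123 + 0.0390 + 0.0815 + 0.0830 + 0.0659 + 0.0259 = 0.3076
TFR = 5 × 0.3076 = 1.538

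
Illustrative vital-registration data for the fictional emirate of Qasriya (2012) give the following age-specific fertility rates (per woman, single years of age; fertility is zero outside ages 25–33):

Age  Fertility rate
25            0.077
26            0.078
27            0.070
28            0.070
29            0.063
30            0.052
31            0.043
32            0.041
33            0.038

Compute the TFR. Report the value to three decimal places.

Sum of ASFRs = 0.077 + 0.078 + 0.070 + 0.070 + 0.063 + 0.052 + 0.043 + 0.041 + 0.038 = 0.532
TFR = 0.532

0.532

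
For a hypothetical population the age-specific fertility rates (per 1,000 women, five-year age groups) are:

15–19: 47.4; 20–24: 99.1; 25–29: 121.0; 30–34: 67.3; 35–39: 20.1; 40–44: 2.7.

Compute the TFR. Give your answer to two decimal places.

1.79

Sum of ASFRs = 47.4 + 99.1 + 121.0 + 67.3 + 20.1 + 2.7 = 357.6
TFR = 5 × 357.6 / 1000 = 1.788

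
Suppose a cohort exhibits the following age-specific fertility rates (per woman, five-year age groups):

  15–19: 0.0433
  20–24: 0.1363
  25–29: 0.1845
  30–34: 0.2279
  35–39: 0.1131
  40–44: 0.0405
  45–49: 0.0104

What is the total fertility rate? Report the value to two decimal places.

3.78

Sum of ASFRs = 0.0433 + 0.1363 + 0.1845 + 0.2279 + 0.1131 + 0.0405 + 0.0104 = 0.7560
TFR = 5 × 0.7560 = 3.78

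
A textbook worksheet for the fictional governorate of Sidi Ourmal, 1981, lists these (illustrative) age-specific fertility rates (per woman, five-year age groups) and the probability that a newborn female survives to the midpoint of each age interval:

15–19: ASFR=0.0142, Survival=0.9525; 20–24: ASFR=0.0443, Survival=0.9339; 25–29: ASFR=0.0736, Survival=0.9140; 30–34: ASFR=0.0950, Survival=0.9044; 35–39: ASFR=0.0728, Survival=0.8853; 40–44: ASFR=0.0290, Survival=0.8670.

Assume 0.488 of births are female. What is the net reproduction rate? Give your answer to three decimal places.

0.726

Proportion female at birth = 0.488.
Weighting each age-specific rate by interval width and survival:
  15–19: 5 × 0.0142 × 0.9525 = 0.06763
  20–24: 5 × 0.0443 × 0.9339 = 0.20686
  25–29: 5 × 0.0736 × 0.9140 = 0.33635
  30–34: 5 × 0.0950 × 0.9044 = 0.42959
  35–39: 5 × 0.0728 × 0.8853 = 0.32225
  40–44: 5 × 0.0290 × 0.8670 = 0.12572
Sum = 1.48840
NRR = 0.488 × 1.48840 = 0.72634
An NRR under 1 implies long-run decline under these rates.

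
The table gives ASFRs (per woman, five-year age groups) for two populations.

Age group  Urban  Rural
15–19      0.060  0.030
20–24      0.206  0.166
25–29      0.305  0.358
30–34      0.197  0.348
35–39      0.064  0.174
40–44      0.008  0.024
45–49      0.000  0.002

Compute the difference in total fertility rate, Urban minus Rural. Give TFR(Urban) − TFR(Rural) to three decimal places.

-1.310

Urban:
  Sum of ASFRs = 0.060 + 0.206 + 0.305 + 0.197 + 0.064 + 0.008 + 0.000 = 0.840
  TFR = 5 × 0.840 = 4.2
Rural:
  Sum of ASFRs = 0.030 + 0.166 + 0.358 + 0.348 + 0.174 + 0.024 + 0.002 = 1.102
  TFR = 5 × 1.102 = 5.51
Difference = 4.2 − 5.51 = -1.31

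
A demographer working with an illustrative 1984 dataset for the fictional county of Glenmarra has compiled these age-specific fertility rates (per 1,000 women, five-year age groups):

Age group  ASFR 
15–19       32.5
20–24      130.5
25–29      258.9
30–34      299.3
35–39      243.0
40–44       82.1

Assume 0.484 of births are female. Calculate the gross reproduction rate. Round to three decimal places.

Proportion female at birth = 0.484.
Sum of ASFRs = 32.5 + 130.5 + 258.9 + 299.3 + 243.0 + 82.1 = 1046.3
TFR = 5 × 1046.3 / 1000 = 5.2315
GRR = 0.484 × 5.2315 = 2.53205

2.532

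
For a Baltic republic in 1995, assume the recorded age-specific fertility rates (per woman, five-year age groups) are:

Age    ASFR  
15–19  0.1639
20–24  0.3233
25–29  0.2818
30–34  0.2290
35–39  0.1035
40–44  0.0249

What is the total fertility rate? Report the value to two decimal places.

5.63

Sum of ASFRs = 0.1639 + 0.3233 + 0.2818 + 0.2290 + 0.1035 + 0.0249 = 1.1264
TFR = 5 × 1.1264 = 5.632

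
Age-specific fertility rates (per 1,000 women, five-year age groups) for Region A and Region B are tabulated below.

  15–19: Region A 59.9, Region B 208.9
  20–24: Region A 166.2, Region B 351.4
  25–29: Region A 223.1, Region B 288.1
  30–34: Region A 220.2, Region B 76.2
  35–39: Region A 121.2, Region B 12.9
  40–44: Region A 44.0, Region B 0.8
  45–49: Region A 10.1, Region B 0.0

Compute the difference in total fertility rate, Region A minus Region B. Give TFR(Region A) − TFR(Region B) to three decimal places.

-0.468

Region A:
  Sum of ASFRs = 59.9 + 166.2 + 223.1 + 220.2 + 121.2 + 44.0 + 10.1 = 844.7
  TFR = 5 × 844.7 / 1000 = 4.2235
Region B:
  Sum of ASFRs = 208.9 + 351.4 + 288.1 + 76.2 + 12.9 + 0.8 + 0.0 = 938.3
  TFR = 5 × 938.3 / 1000 = 4.6915
Difference = 4.2235 − 4.6915 = -0.468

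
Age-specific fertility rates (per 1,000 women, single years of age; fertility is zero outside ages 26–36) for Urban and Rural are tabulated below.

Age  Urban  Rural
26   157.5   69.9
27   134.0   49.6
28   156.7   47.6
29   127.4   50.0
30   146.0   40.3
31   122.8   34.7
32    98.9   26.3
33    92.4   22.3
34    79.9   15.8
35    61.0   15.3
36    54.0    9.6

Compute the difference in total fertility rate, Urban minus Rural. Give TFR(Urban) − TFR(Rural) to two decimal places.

Urban:
  Sum of ASFRs = 157.5 + 134.0 + 156.7 + 127.4 + 146.0 + 122.8 + 98.9 + 92.4 + 79.9 + 61.0 + 54.0 = 1230.6
  TFR = 1230.6 / 1000 = 1.2306
Rural:
  Sum of ASFRs = 69.9 + 49.6 + 47.6 + 50.0 + 40.3 + 34.7 + 26.3 + 22.3 + 15.8 + 15.3 + 9.6 = 381.4
  TFR = 381.4 / 1000 = 0.3814
Difference = 1.2306 − 0.3814 = 0.8492

0.85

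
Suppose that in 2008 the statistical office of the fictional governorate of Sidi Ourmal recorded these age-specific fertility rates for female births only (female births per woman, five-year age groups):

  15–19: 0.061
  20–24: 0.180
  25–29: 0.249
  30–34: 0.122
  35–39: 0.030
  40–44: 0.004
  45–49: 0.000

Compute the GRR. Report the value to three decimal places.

Sum of female ASFRs = 0.061 + 0.180 + 0.249 + 0.122 + 0.030 + 0.004 + 0.000 = 0.646
GRR = 5 × 0.646 = 3.23

3.230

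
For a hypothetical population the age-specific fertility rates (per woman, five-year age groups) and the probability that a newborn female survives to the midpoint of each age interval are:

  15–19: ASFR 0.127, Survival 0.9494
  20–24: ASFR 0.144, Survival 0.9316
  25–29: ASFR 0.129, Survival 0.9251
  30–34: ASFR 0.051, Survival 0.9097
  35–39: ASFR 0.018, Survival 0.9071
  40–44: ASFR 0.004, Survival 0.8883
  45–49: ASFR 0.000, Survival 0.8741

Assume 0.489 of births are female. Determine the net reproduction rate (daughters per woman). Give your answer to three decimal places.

Proportion female at birth = 0.489.
Each age group contributes 5 × ASFR × survival:
  15–19: 5 × 0.127 × 0.9494 = 0.60287
  20–24: 5 × 0.144 × 0.9316 = 0.67075
  25–29: 5 × 0.129 × 0.9251 = 0.59669
  30–34: 5 × 0.051 × 0.9097 = 0.23197
  35–39: 5 × 0.018 × 0.9071 = 0.08164
  40–44: 5 × 0.004 × 0.8883 = 0.01777
  45–49: 5 × 0.000 × 0.8741 = 0.00000
Sum = 2.20169
NRR = 0.489 × 2.20169 = 1.07663

1.077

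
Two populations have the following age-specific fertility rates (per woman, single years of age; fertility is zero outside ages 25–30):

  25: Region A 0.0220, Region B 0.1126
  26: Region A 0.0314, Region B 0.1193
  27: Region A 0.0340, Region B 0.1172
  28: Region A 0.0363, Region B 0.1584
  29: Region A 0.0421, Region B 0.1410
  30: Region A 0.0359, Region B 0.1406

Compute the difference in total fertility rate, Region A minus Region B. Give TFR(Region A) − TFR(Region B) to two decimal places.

-0.59

Region A:
  Sum of ASFRs = 0.0220 + 0.0314 + 0.0340 + 0.0363 + 0.0421 + 0.0359 = 0.2017
  TFR = 0.2017
Region B:
  Sum of ASFRs = 0.1126 + 0.1193 + 0.1172 + 0.1584 + 0.1410 + 0.1406 = 0.7891
  TFR = 0.7891
Difference = 0.2017 − 0.7891 = -0.5874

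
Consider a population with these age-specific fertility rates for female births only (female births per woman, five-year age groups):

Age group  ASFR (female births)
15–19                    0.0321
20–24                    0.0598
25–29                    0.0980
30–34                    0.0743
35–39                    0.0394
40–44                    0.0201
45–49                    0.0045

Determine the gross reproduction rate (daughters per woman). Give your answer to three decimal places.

1.641

Sum of female ASFRs = 0.0321 + 0.0598 + 0.0980 + 0.0743 + 0.0394 + 0.0201 + 0.0045 = 0.3282
GRR = 5 × 0.3282 = 1.641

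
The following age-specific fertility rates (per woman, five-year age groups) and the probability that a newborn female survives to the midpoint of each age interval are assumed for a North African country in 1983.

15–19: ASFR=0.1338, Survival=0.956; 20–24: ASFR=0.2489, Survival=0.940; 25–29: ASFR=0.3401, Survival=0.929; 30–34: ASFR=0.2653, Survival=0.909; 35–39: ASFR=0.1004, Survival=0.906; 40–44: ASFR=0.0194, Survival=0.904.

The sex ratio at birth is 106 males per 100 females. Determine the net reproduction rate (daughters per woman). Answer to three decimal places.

2.494

Proportion female at birth = 100 / (100 + 106) = 0.48544.
Each age group contributes 5 × ASFR × survival:
  15–19: 5 × 0.1338 × 0.956 = 0.63956
  20–24: 5 × 0.2489 × 0.940 = 1.16983
  25–29: 5 × 0.3401 × 0.929 = 1.57976
  30–34: 5 × 0.2653 × 0.909 = 1.20579
  35–39: 5 × 0.1004 × 0.906 = 0.45481
  40–44: 5 × 0.0194 × 0.904 = 0.08769
Sum = 5.13744
NRR = 0.48544 × 5.13744 = 2.49392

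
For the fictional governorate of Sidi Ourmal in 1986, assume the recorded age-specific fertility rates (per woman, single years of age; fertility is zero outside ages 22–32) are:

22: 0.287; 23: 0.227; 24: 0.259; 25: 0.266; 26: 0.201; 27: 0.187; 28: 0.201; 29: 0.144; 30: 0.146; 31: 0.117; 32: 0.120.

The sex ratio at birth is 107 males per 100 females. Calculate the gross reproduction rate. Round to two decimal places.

Proportion female at birth = 100 / (100 + 107) = 0.48309.
Sum of ASFRs = 0.287 + 0.227 + 0.259 + 0.266 + 0.201 + 0.187 + 0.201 + 0.144 + 0.146 + 0.117 + 0.120 = 2.155
TFR = 2.155
GRR = 0.48309 × 2.155 = 1.04106

1.04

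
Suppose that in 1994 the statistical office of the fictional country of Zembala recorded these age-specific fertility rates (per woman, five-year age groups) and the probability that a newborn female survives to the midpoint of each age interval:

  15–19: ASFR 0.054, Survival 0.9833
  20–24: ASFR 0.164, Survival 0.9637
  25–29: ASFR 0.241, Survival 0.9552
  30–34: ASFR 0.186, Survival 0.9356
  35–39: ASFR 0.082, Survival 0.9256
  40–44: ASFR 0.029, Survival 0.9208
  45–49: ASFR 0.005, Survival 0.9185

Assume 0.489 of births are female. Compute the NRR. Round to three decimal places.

1.767

Proportion female at birth = 0.489.
Each age group contributes 5 × ASFR × survival:
  15–19: 5 × 0.054 × 0.9833 = 0.26549
  20–24: 5 × 0.164 × 0.9637 = 0.79023
  25–29: 5 × 0.241 × 0.9552 = 1.15102
  30–34: 5 × 0.186 × 0.9356 = 0.87011
  35–39: 5 × 0.082 × 0.9256 = 0.37950
  40–44: 5 × 0.029 × 0.9208 = 0.13352
  45–49: 5 × 0.005 × 0.9185 = 0.02296
Sum = 3.61283
NRR = 0.489 × 3.61283 = 1.76667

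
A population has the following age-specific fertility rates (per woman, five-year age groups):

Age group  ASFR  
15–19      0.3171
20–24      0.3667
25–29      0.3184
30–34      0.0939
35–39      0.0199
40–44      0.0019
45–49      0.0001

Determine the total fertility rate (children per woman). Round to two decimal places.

5.59

Sum of ASFRs = 0.3171 + 0.3667 + 0.3184 + 0.0939 + 0.0199 + 0.0019 + 0.0001 = 1.1180
TFR = 5 × 1.1180 = 5.59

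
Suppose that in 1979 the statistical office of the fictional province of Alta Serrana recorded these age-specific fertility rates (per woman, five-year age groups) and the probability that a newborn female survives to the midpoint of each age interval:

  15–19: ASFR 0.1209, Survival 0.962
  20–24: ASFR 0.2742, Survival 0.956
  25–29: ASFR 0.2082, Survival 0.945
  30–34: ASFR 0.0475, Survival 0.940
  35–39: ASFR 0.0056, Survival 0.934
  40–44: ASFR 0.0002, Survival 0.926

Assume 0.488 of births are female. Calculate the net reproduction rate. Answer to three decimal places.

1.526

Proportion female at birth = 0.488.
Each age group contributes 5 × ASFR × survival:
  15–19: 5 × 0.1209 × 0.962 = 0.58153
  20–24: 5 × 0.2742 × 0.956 = 1.31068
  25–29: 5 × 0.2082 × 0.945 = 0.98375
  30–34: 5 × 0.0475 × 0.940 = 0.22325
  35–39: 5 × 0.0056 × 0.934 = 0.02615
  40–44: 5 × 0.0002 × 0.926 = 0.00093
Sum = 3.12629
NRR = 0.488 × 3.12629 = 1.52563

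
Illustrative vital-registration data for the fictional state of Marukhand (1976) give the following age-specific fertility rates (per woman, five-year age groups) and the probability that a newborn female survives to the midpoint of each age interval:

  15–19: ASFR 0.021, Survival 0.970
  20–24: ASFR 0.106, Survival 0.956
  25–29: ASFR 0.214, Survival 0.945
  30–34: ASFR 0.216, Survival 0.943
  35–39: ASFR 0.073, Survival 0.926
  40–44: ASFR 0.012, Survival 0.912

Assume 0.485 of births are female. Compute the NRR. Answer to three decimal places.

1.470

Proportion female at birth = 0.485.
Each age group contributes 5 × ASFR × survival:
  15–19: 5 × 0.021 × 0.970 = 0.10185
  20–24: 5 × 0.106 × 0.956 = 0.50668
  25–29: 5 × 0.214 × 0.945 = 1.01115
  30–34: 5 × 0.216 × 0.943 = 1.01844
  35–39: 5 × 0.073 × 0.926 = 0.33799
  40–44: 5 × 0.012 × 0.912 = 0.05472
Sum = 3.03083
NRR = 0.485 × 3.03083 = 1.46995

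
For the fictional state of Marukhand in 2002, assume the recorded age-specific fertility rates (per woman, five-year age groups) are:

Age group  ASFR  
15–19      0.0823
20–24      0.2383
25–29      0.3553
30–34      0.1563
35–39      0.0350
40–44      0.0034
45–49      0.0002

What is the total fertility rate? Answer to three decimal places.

4.354

Sum of ASFRs = 0.0823 + 0.2383 + 0.3553 + 0.1563 + 0.0350 + 0.0034 + 0.0002 = 0.8708
TFR = 5 × 0.8708 = 4.354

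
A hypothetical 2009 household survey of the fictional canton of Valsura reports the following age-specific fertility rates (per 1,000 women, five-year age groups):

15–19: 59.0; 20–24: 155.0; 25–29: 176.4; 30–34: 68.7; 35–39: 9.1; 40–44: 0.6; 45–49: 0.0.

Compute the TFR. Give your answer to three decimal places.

Sum of ASFRs = 59.0 + 155.0 + 176.4 + 68.7 + 9.1 + 0.6 + 0.0 = 468.8
TFR = 5 × 468.8 / 1000 = 2.344

2.344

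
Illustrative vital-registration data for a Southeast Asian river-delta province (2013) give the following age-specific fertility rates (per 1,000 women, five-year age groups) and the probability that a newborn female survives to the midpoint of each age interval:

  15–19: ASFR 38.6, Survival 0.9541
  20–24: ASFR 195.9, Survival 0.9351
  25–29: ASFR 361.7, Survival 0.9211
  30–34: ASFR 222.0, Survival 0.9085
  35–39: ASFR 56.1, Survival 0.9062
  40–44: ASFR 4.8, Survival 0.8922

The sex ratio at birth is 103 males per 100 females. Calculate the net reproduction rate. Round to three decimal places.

1.995

Proportion female at birth = 100 / (100 + 103) = 0.49261.
Weighting each age-specific rate by interval width and survival:
  15–19: 5 × 38.6/1000 × 0.9541 = 0.18414
  20–24: 5 × 195.9/1000 × 0.9351 = 0.91593
  25–29: 5 × 361.7/1000 × 0.9211 = 1.66581
  30–34: 5 × 222.0/1000 × 0.9085 = 1.00844
  35–39: 5 × 56.1/1000 × 0.9062 = 0.25419
  40–44: 5 × 4.8/1000 × 0.8922 = 0.02141
Sum = 4.04992
NRR = 0.49261 × 4.04992 = 1.99503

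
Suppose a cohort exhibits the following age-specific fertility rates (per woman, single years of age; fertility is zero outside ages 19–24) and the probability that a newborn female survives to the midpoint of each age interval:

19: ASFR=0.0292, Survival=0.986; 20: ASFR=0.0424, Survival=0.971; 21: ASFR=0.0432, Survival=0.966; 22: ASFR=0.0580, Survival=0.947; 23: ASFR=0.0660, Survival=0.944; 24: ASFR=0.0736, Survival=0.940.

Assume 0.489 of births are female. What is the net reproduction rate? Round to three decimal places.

Proportion female at birth = 0.489.
Survival-weighted fertility by age (1·fₓ·Sₓ):
  19: 1 × 0.0292 × 0.986 = 0.02879
  20: 1 × 0.0424 × 0.971 = 0.04117
  21: 1 × 0.0432 × 0.966 = 0.04173
  22: 1 × 0.0580 × 0.947 = 0.05493
  23: 1 × 0.0660 × 0.944 = 0.06230
  24: 1 × 0.0736 × 0.940 = 0.06918
Sum = 0.29810
NRR = 0.489 × 0.29810 = 0.14577
With NRR below 1 the population is below replacement fertility.

0.146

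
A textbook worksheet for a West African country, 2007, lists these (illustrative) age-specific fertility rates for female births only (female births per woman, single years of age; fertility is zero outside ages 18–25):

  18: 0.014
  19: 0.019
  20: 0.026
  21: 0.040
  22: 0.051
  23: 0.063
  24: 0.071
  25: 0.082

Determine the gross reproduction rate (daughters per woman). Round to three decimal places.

0.366

Sum of female ASFRs = 0.014 + 0.019 + 0.026 + 0.040 + 0.051 + 0.063 + 0.071 + 0.082 = 0.366
GRR = 0.366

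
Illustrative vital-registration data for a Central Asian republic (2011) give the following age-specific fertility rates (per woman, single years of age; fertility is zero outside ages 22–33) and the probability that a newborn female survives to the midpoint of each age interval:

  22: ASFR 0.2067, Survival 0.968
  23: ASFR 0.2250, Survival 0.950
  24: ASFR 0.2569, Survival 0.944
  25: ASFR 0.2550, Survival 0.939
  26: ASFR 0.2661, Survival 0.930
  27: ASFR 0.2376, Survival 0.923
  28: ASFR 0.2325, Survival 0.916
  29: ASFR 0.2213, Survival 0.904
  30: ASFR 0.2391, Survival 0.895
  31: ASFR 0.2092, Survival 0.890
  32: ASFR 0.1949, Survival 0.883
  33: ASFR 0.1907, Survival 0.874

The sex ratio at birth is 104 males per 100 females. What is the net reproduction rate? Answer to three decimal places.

1.233

Proportion female at birth = 100 / (100 + 104) = 0.49020.
Weighting each age-specific rate by interval width and survival:
  22: 1 × 0.2067 × 0.968 = 0.20009
  23: 1 × 0.2250 × 0.950 = 0.21375
  24: 1 × 0.2569 × 0.944 = 0.24251
  25: 1 × 0.2550 × 0.939 = 0.23945
  26: 1 × 0.2661 × 0.930 = 0.24747
  27: 1 × 0.2376 × 0.923 = 0.21930
  28: 1 × 0.2325 × 0.916 = 0.21297
  29: 1 × 0.2213 × 0.904 = 0.20006
  30: 1 × 0.2391 × 0.895 = 0.21399
  31: 1 × 0.2092 × 0.890 = 0.18619
  32: 1 × 0.1949 × 0.883 = 0.17210
  33: 1 × 0.1907 × 0.874 = 0.16667
Sum = 2.51455
NRR = 0.49020 × 2.51455 = 1.23263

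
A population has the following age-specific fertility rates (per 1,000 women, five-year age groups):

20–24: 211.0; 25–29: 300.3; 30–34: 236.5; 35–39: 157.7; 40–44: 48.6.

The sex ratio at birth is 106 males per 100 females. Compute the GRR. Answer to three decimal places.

2.316

Proportion female at birth = 100 / (100 + 106) = 0.48544.
Sum of ASFRs = 211.0 + 300.3 + 236.5 + 157.7 + 48.6 = 954.1
TFR = 5 × 954.1 / 1000 = 4.7705
GRR = 0.48544 × 4.7705 = 2.31579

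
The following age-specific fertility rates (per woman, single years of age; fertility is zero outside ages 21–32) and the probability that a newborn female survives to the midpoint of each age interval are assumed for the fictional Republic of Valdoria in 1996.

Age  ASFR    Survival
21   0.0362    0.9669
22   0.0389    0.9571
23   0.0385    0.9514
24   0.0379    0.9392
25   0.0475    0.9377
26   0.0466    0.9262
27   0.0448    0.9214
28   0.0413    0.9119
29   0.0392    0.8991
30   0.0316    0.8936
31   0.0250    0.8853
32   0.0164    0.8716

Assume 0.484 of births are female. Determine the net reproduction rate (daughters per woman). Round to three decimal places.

Proportion female at birth = 0.484.
Survival-weighted fertility by age (1·fₓ·Sₓ):
  21: 1 × 0.0362 × 0.9669 = 0.03500
  22: 1 × 0.0389 × 0.9571 = 0.03723
  23: 1 × 0.0385 × 0.9514 = 0.03663
  24: 1 × 0.0379 × 0.9392 = 0.03560
  25: 1 × 0.0475 × 0.9377 = 0.04454
  26: 1 × 0.0466 × 0.9262 = 0.04316
  27: 1 × 0.0448 × 0.9214 = 0.04128
  28: 1 × 0.0413 × 0.9119 = 0.03766
  29: 1 × 0.0392 × 0.8991 = 0.03524
  30: 1 × 0.0316 × 0.8936 = 0.02824
  31: 1 × 0.0250 × 0.8853 = 0.02213
  32: 1 × 0.0164 × 0.8716 = 0.01429
Sum = 0.41100
NRR = 0.484 × 0.41100 = 0.19892
With NRR below 1 the population is below replacement fertility.

0.199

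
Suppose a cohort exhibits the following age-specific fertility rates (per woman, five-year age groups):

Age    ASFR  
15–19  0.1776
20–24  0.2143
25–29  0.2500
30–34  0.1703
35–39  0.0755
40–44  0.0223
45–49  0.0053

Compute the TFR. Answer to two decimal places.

4.58

Sum of ASFRs = 0.1776 + 0.2143 + 0.2500 + 0.1703 + 0.0755 + 0.0223 + 0.0053 = 0.9153
TFR = 5 × 0.9153 = 4.5765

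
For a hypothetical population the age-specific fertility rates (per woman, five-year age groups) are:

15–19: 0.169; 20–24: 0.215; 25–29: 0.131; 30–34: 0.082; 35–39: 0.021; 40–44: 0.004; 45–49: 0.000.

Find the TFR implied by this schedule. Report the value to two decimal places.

3.11

Sum of ASFRs = 0.169 + 0.215 + 0.131 + 0.082 + 0.021 + 0.004 + 0.000 = 0.622
TFR = 5 × 0.622 = 3.11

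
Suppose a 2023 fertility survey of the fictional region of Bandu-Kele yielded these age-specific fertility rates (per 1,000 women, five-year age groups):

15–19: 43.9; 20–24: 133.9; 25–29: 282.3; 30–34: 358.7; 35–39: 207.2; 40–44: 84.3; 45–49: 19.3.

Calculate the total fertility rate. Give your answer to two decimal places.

5.65

Sum of ASFRs = 43.9 + 133.9 + 282.3 + 358.7 + 207.2 + 84.3 + 19.3 = 1129.6
TFR = 5 × 1129.6 / 1000 = 5.648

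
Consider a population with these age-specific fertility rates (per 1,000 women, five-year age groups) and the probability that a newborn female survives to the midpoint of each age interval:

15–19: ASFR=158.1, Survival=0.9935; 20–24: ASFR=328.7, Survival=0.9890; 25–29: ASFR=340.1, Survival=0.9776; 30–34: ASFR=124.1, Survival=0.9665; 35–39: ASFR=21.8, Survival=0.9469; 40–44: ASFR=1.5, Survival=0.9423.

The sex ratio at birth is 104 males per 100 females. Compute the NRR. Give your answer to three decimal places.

2.345

Proportion female at birth = 100 / (100 + 104) = 0.49020.
Each age group contributes 5 × ASFR × survival:
  15–19: 5 × 158.1/1000 × 0.9935 = 0.78536
  20–24: 5 × 328.7/1000 × 0.9890 = 1.62542
  25–29: 5 × 340.1/1000 × 0.9776 = 1.66241
  30–34: 5 × 124.1/1000 × 0.9665 = 0.59971
  35–39: 5 × 21.8/1000 × 0.9469 = 0.10321
  40–44: 5 × 1.5/1000 × 0.9423 = 0.00707
Sum = 4.78318
NRR = 0.49020 × 4.78318 = 2.34471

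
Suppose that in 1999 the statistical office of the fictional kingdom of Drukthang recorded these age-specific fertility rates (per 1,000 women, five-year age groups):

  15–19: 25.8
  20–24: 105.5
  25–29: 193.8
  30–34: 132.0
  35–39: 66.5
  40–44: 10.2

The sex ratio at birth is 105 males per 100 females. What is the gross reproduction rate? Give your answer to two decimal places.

1.30

Proportion female at birth = 100 / (100 + 105) = 0.48780.
Sum of ASFRs = 25.8 + 105.5 + 193.8 + 132.0 + 66.5 + 10.2 = 533.8
TFR = 5 × 533.8 / 1000 = 2.669
GRR = 0.48780 × 2.669 = 1.30194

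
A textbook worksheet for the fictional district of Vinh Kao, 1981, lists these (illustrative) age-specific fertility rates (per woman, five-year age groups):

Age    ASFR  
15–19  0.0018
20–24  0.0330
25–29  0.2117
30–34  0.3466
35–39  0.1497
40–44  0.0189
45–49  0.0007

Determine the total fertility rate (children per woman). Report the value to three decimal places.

Sum of ASFRs = 0.0018 + 0.0330 + 0.2117 + 0.3466 + 0.1497 + 0.0189 + 0.0007 = 0.7624
TFR = 5 × 0.7624 = 3.812

3.812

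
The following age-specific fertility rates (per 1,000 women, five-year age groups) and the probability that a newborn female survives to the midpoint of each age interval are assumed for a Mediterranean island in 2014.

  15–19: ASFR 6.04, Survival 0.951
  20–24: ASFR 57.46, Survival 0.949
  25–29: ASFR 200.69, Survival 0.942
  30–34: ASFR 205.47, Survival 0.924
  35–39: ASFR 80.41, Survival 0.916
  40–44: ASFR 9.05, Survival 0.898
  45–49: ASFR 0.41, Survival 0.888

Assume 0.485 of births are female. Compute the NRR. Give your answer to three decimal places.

1.264

Proportion female at birth = 0.485.
Survival-weighted fertility by age (5·fₓ·Sₓ):
  15–19: 5 × 6.04/1000 × 0.951 = 0.02872
  20–24: 5 × 57.46/1000 × 0.949 = 0.27265
  25–29: 5 × 200.69/1000 × 0.942 = 0.94525
  30–34: 5 × 205.47/1000 × 0.924 = 0.94927
  35–39: 5 × 80.41/1000 × 0.916 = 0.36828
  40–44: 5 × 9.05/1000 × 0.898 = 0.04063
  45–49: 5 × 0.41/1000 × 0.888 = 0.00182
Sum = 2.60662
NRR = 0.485 × 2.60662 = 1.26421
NRR > 1, so each generation more than replaces itself.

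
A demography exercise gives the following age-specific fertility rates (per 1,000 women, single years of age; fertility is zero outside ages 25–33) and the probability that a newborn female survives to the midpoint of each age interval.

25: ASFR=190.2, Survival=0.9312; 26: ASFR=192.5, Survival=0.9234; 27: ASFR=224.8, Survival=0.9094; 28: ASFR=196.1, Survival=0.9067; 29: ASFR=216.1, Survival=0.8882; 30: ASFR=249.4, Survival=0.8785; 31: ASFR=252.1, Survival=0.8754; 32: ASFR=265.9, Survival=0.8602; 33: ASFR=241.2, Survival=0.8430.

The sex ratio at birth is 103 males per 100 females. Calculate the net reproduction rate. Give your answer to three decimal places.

0.887

Proportion female at birth = 100 / (100 + 103) = 0.49261.
Each age group contributes 1 × ASFR × survival:
  25: 1 × 190.2/1000 × 0.9312 = 0.17711
  26: 1 × 192.5/1000 × 0.9234 = 0.17775
  27: 1 × 224.8/1000 × 0.9094 = 0.20443
  28: 1 × 196.1/1000 × 0.9067 = 0.17780
  29: 1 × 216.1/1000 × 0.8882 = 0.19194
  30: 1 × 249.4/1000 × 0.8785 = 0.21910
  31: 1 × 252.1/1000 × 0.8754 = 0.22069
  32: 1 × 265.9/1000 × 0.8602 = 0.22873
  33: 1 × 241.2/1000 × 0.8430 = 0.20333
Sum = 1.80088
NRR = 0.49261 × 1.80088 = 0.88713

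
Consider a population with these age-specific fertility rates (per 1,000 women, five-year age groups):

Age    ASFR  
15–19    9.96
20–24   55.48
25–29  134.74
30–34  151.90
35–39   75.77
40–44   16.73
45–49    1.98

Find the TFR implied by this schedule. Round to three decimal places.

Sum of ASFRs = 9.96 + 55.48 + 134.74 + 151.90 + 75.77 + 16.73 + 1.98 = 446.56
TFR = 5 × 446.56 / 1000 = 2.2328

2.233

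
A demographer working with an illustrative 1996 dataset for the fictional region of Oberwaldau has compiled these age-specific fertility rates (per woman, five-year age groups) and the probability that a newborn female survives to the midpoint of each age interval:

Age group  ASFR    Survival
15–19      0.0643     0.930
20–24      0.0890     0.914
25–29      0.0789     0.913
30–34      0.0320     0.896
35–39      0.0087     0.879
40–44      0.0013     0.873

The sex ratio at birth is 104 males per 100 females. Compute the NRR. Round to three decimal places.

0.614

Proportion female at birth = 100 / (100 + 104) = 0.49020.
Weighting each age-specific rate by interval width and survival:
  15–19: 5 × 0.0643 × 0.930 = 0.29900
  20–24: 5 × 0.0890 × 0.914 = 0.40673
  25–29: 5 × 0.0789 × 0.913 = 0.36018
  30–34: 5 × 0.0320 × 0.896 = 0.14336
  35–39: 5 × 0.0087 × 0.879 = 0.03824
  40–44: 5 × 0.0013 × 0.873 = 0.00567
Sum = 1.25318
NRR = 0.49020 × 1.25318 = 0.61431
NRR < 1, so the cohort does not fully replace itself.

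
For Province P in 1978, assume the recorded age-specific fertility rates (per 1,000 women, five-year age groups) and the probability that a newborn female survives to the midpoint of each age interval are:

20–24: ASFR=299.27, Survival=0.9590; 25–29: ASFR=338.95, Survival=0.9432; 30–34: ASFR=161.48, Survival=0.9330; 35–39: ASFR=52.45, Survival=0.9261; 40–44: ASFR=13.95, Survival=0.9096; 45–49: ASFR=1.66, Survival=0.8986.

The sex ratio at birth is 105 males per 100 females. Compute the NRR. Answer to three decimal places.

Proportion female at birth = 100 / (100 + 105) = 0.48780.
Survival-weighted fertility by age (5·fₓ·Sₓ):
  20–24: 5 × 299.27/1000 × 0.9590 = 1.43500
  25–29: 5 × 338.95/1000 × 0.9432 = 1.59849
  30–34: 5 × 161.48/1000 × 0.9330 = 0.75330
  35–39: 5 × 52.45/1000 × 0.9261 = 0.24287
  40–44: 5 × 13.95/1000 × 0.9096 = 0.06344
  45–49: 5 × 1.66/1000 × 0.8986 = 0.00746
Sum = 4.10056
NRR = 0.48780 × 4.10056 = 2.00025

2.000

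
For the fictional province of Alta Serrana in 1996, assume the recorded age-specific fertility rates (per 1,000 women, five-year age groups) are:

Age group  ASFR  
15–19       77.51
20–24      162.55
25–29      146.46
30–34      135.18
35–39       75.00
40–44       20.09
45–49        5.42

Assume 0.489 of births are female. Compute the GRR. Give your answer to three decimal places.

1.521

Proportion female at birth = 0.489.
Sum of ASFRs = 77.51 + 162.55 + 146.46 + 135.18 + 75.00 + 20.09 + 5.42 = 622.21
TFR = 5 × 622.21 / 1000 = 3.11105
GRR = 0.489 × 3.11105 = 1.52130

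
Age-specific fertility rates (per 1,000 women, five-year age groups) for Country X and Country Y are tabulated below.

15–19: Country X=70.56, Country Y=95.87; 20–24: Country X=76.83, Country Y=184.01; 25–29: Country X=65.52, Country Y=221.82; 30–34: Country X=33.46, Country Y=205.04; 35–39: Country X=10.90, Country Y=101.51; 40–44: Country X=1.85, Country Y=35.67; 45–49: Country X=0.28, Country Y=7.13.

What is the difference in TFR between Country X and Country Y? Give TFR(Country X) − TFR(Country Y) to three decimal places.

-2.958

Country X:
  Sum of ASFRs = 70.56 + 76.83 + 65.52 + 33.46 + 10.90 + 1.85 + 0.28 = 259.40
  TFR = 5 × 259.40 / 1000 = 1.297
Country Y:
  Sum of ASFRs = 95.87 + 184.01 + 221.82 + 205.04 + 101.51 + 35.67 + 7.13 = 851.05
  TFR = 5 × 851.05 / 1000 = 4.25525
Difference = 1.297 − 4.25525 = -2.95825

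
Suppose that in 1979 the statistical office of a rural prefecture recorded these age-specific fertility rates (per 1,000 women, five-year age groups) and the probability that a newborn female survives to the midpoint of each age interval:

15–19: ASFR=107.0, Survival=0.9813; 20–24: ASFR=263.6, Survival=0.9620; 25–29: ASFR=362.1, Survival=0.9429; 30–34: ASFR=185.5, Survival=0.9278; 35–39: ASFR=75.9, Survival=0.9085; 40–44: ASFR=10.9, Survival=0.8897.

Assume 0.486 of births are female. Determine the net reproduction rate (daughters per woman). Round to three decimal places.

2.310

Proportion female at birth = 0.486.
Each age group contributes 5 × ASFR × survival:
  15–19: 5 × 107.0/1000 × 0.9813 = 0.52500
  20–24: 5 × 263.6/1000 × 0.9620 = 1.26792
  25–29: 5 × 362.1/1000 × 0.9429 = 1.70712
  30–34: 5 × 185.5/1000 × 0.9278 = 0.86053
  35–39: 5 × 75.9/1000 × 0.9085 = 0.34478
  40–44: 5 × 10.9/1000 × 0.8897 = 0.04849
Sum = 4.75384
NRR = 0.486 × 4.75384 = 2.31037
With NRR above 1 the population is above replacement fertility.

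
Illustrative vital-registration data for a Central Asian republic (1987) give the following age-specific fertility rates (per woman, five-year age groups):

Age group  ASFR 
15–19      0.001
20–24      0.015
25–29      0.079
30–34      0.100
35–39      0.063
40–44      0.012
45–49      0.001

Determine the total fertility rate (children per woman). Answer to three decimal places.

1.355

Sum of ASFRs = 0.001 + 0.015 + 0.079 + 0.100 + 0.063 + 0.012 + 0.001 = 0.271
TFR = 5 × 0.271 = 1.355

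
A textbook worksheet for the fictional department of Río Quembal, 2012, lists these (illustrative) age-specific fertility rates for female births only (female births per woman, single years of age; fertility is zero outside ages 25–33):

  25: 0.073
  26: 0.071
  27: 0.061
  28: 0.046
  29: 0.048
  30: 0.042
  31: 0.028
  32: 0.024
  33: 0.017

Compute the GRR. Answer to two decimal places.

0.41

Sum of female ASFRs = 0.073 + 0.071 + 0.061 + 0.046 + 0.048 + 0.042 + 0.028 + 0.024 + 0.017 = 0.410
GRR = 0.41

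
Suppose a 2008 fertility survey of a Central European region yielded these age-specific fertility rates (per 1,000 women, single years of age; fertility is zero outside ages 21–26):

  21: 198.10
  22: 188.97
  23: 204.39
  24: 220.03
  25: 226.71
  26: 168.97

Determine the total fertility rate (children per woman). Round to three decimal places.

Sum of ASFRs = 198.10 + 188.97 + 204.39 + 220.03 + 226.71 + 168.97 = 1207.17
TFR = 1207.17 / 1000 = 1.20717

1.207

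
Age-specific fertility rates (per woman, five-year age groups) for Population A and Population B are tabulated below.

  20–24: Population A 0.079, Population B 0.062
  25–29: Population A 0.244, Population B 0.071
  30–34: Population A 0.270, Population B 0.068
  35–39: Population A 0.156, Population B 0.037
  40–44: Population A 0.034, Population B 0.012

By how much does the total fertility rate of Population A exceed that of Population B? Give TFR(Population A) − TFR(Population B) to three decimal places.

Population A:
  Sum of ASFRs = 0.079 + 0.244 + 0.270 + 0.156 + 0.034 = 0.783
  TFR = 5 × 0.783 = 3.915
Population B:
  Sum of ASFRs = 0.062 + 0.071 + 0.068 + 0.037 + 0.012 = 0.250
  TFR = 5 × 0.250 = 1.25
Difference = 3.915 − 1.25 = 2.665

2.665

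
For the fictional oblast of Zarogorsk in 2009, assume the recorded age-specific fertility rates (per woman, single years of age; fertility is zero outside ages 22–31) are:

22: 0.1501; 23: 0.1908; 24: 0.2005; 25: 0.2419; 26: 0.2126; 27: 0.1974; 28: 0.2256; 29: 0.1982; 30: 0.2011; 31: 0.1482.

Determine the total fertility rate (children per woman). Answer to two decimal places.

1.97

Sum of ASFRs = 0.1501 + 0.1908 + 0.2005 + 0.2419 + 0.2126 + 0.1974 + 0.2256 + 0.1982 + 0.2011 + 0.1482 = 1.9664
TFR = 1.9664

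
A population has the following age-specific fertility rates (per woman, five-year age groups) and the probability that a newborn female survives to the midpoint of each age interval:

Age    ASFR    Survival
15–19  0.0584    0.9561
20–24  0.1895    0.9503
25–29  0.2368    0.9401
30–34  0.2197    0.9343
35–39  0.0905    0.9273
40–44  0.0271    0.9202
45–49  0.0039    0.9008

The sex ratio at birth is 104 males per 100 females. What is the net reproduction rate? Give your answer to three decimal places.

1.902

Proportion female at birth = 100 / (100 + 104) = 0.49020.
Each age group contributes 5 × ASFR × survival:
  15–19: 5 × 0.0584 × 0.9561 = 0.27918
  20–24: 5 × 0.1895 × 0.9503 = 0.90041
  25–29: 5 × 0.2368 × 0.9401 = 1.11308
  30–34: 5 × 0.2197 × 0.9343 = 1.02633
  35–39: 5 × 0.0905 × 0.9273 = 0.41960
  40–44: 5 × 0.0271 × 0.9202 = 0.12469
  45–49: 5 × 0.0039 × 0.9008 = 0.01757
Sum = 3.88086
NRR = 0.49020 × 3.88086 = 1.90240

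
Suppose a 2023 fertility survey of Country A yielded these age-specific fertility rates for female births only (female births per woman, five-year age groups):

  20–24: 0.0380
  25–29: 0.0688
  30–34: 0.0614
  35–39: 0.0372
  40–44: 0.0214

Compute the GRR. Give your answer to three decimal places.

Sum of female ASFRs = 0.0380 + 0.0688 + 0.0614 + 0.0372 + 0.0214 = 0.2268
GRR = 5 × 0.2268 = 1.134

1.134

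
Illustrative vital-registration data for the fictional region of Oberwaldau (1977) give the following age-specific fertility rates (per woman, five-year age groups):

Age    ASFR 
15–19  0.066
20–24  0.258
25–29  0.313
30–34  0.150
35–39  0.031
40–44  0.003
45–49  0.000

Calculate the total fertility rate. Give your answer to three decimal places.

Sum of ASFRs = 0.066 + 0.258 + 0.313 + 0.150 + 0.031 + 0.003 + 0.000 = 0.821
TFR = 5 × 0.821 = 4.105

4.105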